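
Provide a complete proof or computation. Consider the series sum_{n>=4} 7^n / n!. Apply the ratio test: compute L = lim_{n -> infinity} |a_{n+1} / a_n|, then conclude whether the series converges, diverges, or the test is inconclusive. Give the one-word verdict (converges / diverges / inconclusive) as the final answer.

Let a_n denote the general term. Form the ratio a_{n+1}/a_n and simplify:
a_{n+1}/a_n = 7/(n + 1)
Take the limit as n -> infinity: L = 0.
Since L = 0 < 1, the ratio test implies the series converges.

converges


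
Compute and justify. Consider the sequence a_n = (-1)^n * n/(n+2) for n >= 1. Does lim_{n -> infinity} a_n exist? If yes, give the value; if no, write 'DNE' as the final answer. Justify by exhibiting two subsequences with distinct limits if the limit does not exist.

Examine the behaviour of a_n along subsequences.
a_{2k} = 2k/(2k+2) -> 1. a_{2k+1} = -(2k+1)/(2k+3) -> -1.
Since these two subsequential limits are 1 and -1, distinct, the full sequence cannot converge (a convergent sequence has all subsequences tending to the same limit). So lim a_n does not exist.

DNE


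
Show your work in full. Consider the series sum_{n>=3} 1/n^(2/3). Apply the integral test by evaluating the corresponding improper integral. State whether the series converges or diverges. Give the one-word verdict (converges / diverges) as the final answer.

Let f(x) = x^(-2/3). Then f is positive, continuous, and decreasing on [3, infinity), so the integral test applies.
Compute the improper integral int_{3}^infinity f(x) dx:
  antiderivative F(x) = 3*x^(1/3).
  As x -> infinity, F(x) -> infinity (since p = 2/3 < 1).
  So the integral diverges. By the integral test, the series diverges.

diverges


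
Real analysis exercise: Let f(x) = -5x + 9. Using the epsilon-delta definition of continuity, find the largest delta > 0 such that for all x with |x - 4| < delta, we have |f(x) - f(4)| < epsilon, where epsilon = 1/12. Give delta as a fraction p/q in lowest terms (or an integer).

We compute f(4) = -5*(4) + 9 = -11.
|f(x) - f(4)| = |-5x + 9 - (-11)| = |-5(x - 4)| = 5|x - 4|.
We need 5|x - 4| < 1/12, i.e. |x - 4| < 1/12 / 5 = 1/60.
So any delta <= 1/60 works. Conversely, if delta > 1/60, then x = 4 + 1/60 satisfies |x - 4| = 1/60 < delta but |f(x) - f(4)| = 5 * 1/60 = 1/12, which is not < 1/12; so no larger delta works.
Hence the largest such delta is 1/60.

1/60


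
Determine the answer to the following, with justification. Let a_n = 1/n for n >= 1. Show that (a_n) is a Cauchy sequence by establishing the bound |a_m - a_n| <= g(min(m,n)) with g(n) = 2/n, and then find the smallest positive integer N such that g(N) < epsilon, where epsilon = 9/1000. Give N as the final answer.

For any m, n >= 1, by the triangle inequality:
|a_m - a_n| = |1/m - 1/n| <= 1/m + 1/n <= 2/min(m,n).
So g(n) = 2/n bounds the Cauchy difference. Since g(n) -> 0, (a_n) is Cauchy.
Now solve g(N) < 9/1000: 2/N < 9/1000 <=> N > 2 / (9/1000) = 2000/9.
The smallest integer strictly greater than 2000/9 is N = 223.
Check: g(223) = 2/223 = 2/223 < 9/1000; g(222) = 1/111 >= 9/1000. So N = 223.

223


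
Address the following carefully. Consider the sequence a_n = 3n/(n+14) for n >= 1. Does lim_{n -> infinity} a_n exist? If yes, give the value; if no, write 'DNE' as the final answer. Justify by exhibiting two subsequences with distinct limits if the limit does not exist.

Examine the behaviour of a_n along subsequences.
Even-n subsequence a_{2k} = 3(2k)/(2k+14) -> 3. Odd-n subsequence a_{2k+1} = 3(2k+1)/(2k+15) -> 3. Both tend to 3, which suggests the limit is 3; verify directly.
|a_n - 3| = |3n - 3(n+14)| / (n+14) = 42/(n+14) < 42/n for every n >= 1.
Given epsilon > 0, choose a positive integer N > 42/epsilon. Then for all n >= N, |a_n - 3| < 42/n <= 42/N < epsilon.
So by the definition of the limit, lim a_n exists and equals 3.

3


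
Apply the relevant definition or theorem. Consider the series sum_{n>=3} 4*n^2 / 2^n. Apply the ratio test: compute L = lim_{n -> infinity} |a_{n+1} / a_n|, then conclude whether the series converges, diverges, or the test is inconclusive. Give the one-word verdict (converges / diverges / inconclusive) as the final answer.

Let a_n denote the general term. Form the ratio a_{n+1}/a_n and simplify:
a_{n+1}/a_n = (n + 1)^2/(2*n^2)
Take the limit as n -> infinity: L = 1/2.
Since L = 1/2 < 1, the ratio test implies the series converges.

converges


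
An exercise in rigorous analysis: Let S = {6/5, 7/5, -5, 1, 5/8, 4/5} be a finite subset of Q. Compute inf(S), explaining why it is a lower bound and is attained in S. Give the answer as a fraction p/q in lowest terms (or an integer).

S is finite, so inf(S) = min(S).
Sorted increasing:
-5, 5/8, 4/5, 1, 6/5, 7/5
The extremum is -5.
For every x in S, x >= -5. And -5 is in S, so it is attained.
Therefore inf(S) = -5.

-5


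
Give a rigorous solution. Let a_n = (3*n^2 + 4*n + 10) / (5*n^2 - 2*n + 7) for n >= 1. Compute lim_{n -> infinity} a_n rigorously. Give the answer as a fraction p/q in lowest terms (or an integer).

Divide numerator and denominator by n^2, the highest power:
numerator / n^2 = 3 + 4/n + 10/n^2
denominator / n^2 = 5 - 2/n + 7/n^2
As n -> infinity, all terms of the form c/n^k (k >= 1) tend to 0.
So numerator / n^2 -> 3 and denominator / n^2 -> 5.
Therefore lim a_n = 3/5.

3/5


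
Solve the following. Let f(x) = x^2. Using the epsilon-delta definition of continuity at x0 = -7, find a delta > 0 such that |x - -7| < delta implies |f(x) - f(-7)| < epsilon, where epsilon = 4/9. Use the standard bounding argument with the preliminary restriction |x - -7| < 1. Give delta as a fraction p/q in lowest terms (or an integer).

Factor: |x^2 - (-7)^2| = |x - -7| * |x + -7|.
Impose |x - -7| < 1 first. Then |x + -7| = |(x - -7) + 2*(-7)| <= |x - -7| + 2*|-7| < 1 + 14 = 15.
So |x^2 - (-7)^2| < delta * 15.
We need delta * 15 <= 4/9, i.e. delta <= 4/9/15 = 4/135.
Since 4/135 < 1, this is tighter than 1; take delta = 4/135.
So delta = 4/135 works.

4/135


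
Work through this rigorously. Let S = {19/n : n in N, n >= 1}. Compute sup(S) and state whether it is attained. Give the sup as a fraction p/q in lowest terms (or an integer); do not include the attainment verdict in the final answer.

Analysis:
- Values: 19, 19/2, 19/3, 19/4, ... strictly decreasing.
- The maximum is 19 (n=1); sup = 19 (attained).
- The set is bounded below by 0; 19/n -> 0 so 0 is the greatest lower bound.
- 0 is not in the set, so inf = 0 is not attained.
Conclusion: sup(S) = 19, attained in S.

19


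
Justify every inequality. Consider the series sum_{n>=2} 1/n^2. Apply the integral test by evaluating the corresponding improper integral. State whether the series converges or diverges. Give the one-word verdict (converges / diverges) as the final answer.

Let f(x) = x^(-2). Then f is positive, continuous, and decreasing on [2, infinity), so the integral test applies.
Compute the improper integral int_{2}^infinity f(x) dx:
  antiderivative F(x) = -1/x.
  As x -> infinity, F(x) -> 0 (since p = 2 > 1).
  So int = F(infinity) - F(2) = 0 - (-1/2) = 1/2.
  Finite, so by the integral test, the series converges.

converges


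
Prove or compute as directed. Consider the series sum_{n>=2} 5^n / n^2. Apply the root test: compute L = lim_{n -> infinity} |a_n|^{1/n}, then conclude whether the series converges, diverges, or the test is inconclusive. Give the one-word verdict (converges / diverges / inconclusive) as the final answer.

Let a_n denote the general term. Form |a_n|^(1/n) and simplify:
|a_n|^(1/n) = 5/n^(2/n)
Take the limit as n -> infinity: L = 5.
Since L = 5 > 1, the root test implies divergence.

diverges


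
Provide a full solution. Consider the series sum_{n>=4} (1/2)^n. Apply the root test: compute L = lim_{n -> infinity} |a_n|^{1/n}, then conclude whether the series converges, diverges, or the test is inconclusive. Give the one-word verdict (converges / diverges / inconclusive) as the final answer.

Let a_n denote the general term. Form |a_n|^(1/n) and simplify:
|a_n|^(1/n) = 1/2
Take the limit as n -> infinity: L = 1/2.
Since L = 1/2 < 1, the root test implies convergence.

converges


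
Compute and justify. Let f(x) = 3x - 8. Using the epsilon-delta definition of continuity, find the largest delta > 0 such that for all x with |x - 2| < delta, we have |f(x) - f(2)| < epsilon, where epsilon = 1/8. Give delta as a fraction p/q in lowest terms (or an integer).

We compute f(2) = 3*(2) - 8 = -2.
|f(x) - f(2)| = |3x - 8 - (-2)| = |3(x - 2)| = 3|x - 2|.
We need 3|x - 2| < 1/8, i.e. |x - 2| < 1/8 / 3 = 1/24.
So any delta <= 1/24 works. Conversely, if delta > 1/24, then x = 2 + 1/24 satisfies |x - 2| = 1/24 < delta but |f(x) - f(2)| = 3 * 1/24 = 1/8, which is not < 1/8; so no larger delta works.
Hence the largest such delta is 1/24.

1/24


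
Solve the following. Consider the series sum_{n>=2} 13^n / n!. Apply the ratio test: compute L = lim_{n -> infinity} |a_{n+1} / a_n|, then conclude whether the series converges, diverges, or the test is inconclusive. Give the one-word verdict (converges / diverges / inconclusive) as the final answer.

Let a_n denote the general term. Form the ratio a_{n+1}/a_n and simplify:
a_{n+1}/a_n = 13/(n + 1)
Take the limit as n -> infinity: L = 0.
Since L = 0 < 1, the ratio test implies the series converges.

converges


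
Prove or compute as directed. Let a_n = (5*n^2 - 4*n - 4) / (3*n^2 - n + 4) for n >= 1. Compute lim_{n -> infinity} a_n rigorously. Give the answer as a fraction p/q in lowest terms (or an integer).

Divide numerator and denominator by n^2, the highest power:
numerator / n^2 = 5 - 4/n - 4/n^2
denominator / n^2 = 3 - 1/n + 4/n^2
As n -> infinity, all terms of the form c/n^k (k >= 1) tend to 0.
So numerator / n^2 -> 5 and denominator / n^2 -> 3.
Therefore lim a_n = 5/3.

5/3


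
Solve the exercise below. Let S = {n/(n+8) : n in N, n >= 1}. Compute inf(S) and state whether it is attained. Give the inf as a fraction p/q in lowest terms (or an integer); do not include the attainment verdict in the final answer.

Analysis:
- Values: 1/9, 1/5, 3/11, 1/3, ... strictly increasing.
- Minimum is 1/9 (n=1); inf = 1/9 (attained).
- n/(n+8) = 1 - 8/(n+8) -> 1 from below as n -> infinity, and never equals 1.
- So sup = 1 (not attained).
Conclusion: inf(S) = 1/9, attained in S.

1/9


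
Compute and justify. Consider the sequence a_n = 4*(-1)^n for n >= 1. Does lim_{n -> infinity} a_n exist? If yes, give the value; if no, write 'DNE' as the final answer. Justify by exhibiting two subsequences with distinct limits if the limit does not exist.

Examine the behaviour of a_n along subsequences.
Even-n subsequence a_{2k} = 4 -> 4. Odd-n subsequence a_{2k+1} = -4 -> -4.
Since these two subsequential limits are 4 and -4, distinct, the full sequence cannot converge (a convergent sequence has all subsequences tending to the same limit). So lim a_n does not exist.

DNE


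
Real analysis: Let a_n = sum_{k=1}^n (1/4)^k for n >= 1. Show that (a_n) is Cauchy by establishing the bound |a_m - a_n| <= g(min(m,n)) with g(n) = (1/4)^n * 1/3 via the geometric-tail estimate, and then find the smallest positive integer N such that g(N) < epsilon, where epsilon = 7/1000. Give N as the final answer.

For m > n >= 1: |a_m - a_n| = sum_{k=n+1}^m (1/4)^k < sum_{k=n+1}^infinity (1/4)^k = (1/4)^(n+1) / (1 - 1/4) = (1/4)^n * (1/4) * (4/3) = (1/4)^n * 1/3.
So g(n) = (1/4)^n / 3. Since g(n) -> 0, (a_n) is Cauchy.
Now solve g(N) < 7/1000: (1/4)^N / 3 < 7/1000 <=> 4^N > 1 / (3 * 7/1000) = 1000/21.
Check powers of 4: 4^2 = 16 <= 1000/21, 4^3 = 64 > 1000/21.
So the smallest such N is 3. Check: g(3) = 1/(3 * 64) = 1/192 < 7/1000.

3


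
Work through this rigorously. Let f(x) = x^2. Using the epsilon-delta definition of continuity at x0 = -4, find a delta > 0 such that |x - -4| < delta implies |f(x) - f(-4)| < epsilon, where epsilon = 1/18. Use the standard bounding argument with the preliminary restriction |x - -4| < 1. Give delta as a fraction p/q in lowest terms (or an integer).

Factor: |x^2 - (-4)^2| = |x - -4| * |x + -4|.
Impose |x - -4| < 1 first. Then |x + -4| = |(x - -4) + 2*(-4)| <= |x - -4| + 2*|-4| < 1 + 8 = 9.
So |x^2 - (-4)^2| < delta * 9.
We need delta * 9 <= 1/18, i.e. delta <= 1/18/9 = 1/162.
Since 1/162 < 1, this is tighter than 1; take delta = 1/162.
So delta = 1/162 works.

1/162


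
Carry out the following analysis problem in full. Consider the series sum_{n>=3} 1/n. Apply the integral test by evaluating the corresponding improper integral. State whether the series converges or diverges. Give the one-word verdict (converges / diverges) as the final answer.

Let f(x) = 1/x. Then f is positive, continuous, and decreasing on [3, infinity), so the integral test applies.
Compute the improper integral int_{3}^infinity f(x) dx:
  antiderivative F(x) = log(x).
  As x -> infinity, log(x) -> infinity.
  So int = infinity - log(3) = infinity. By the integral test, the series diverges.

diverges


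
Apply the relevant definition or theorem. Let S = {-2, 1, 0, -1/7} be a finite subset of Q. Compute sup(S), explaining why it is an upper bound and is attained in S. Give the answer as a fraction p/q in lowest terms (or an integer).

S is finite, so sup(S) = max(S).
Sorted decreasing:
1, 0, -1/7, -2
The extremum is 1.
For every x in S, x <= 1. And 1 is in S, so it is attained.
Therefore sup(S) = 1.

1


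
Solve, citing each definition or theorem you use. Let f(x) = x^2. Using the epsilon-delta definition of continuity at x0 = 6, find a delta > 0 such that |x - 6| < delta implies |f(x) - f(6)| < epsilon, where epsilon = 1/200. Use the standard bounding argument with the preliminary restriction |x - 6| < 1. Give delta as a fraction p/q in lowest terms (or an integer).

Factor: |x^2 - (6)^2| = |x - 6| * |x + 6|.
Impose |x - 6| < 1 first. Then |x + 6| = |(x - 6) + 2*(6)| <= |x - 6| + 2*|6| < 1 + 12 = 13.
So |x^2 - (6)^2| < delta * 13.
We need delta * 13 <= 1/200, i.e. delta <= 1/200/13 = 1/2600.
Since 1/2600 < 1, this is tighter than 1; take delta = 1/2600.
So delta = 1/2600 works.

1/2600


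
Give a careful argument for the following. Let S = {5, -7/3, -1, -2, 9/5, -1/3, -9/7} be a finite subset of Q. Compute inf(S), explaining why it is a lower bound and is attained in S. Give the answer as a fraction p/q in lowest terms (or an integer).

S is finite, so inf(S) = min(S).
Sorted increasing:
-7/3, -2, -9/7, -1, -1/3, 9/5, 5
The extremum is -7/3.
For every x in S, x >= -7/3. And -7/3 is in S, so it is attained.
Therefore inf(S) = -7/3.

-7/3


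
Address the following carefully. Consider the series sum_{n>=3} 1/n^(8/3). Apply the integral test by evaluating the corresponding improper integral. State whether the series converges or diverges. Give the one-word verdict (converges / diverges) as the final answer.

Let f(x) = x^(-8/3). Then f is positive, continuous, and decreasing on [3, infinity), so the integral test applies.
Compute the improper integral int_{3}^infinity f(x) dx:
  antiderivative F(x) = -3/(5*x^(5/3)).
  As x -> infinity, F(x) -> 0 (since p = 8/3 > 1).
  So int = F(infinity) - F(3) = 0 - (-3^(1/3)/15) = 3^(1/3)/15.
  Finite, so by the integral test, the series converges.

converges


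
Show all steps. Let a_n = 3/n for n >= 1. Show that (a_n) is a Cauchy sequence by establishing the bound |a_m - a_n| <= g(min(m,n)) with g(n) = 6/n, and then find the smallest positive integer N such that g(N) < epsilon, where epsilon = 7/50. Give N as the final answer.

For any m, n >= 1, by the triangle inequality:
|a_m - a_n| = |3/m - 3/n| <= 3*1/m + 3*1/n <= 6/min(m,n).
So g(n) = 6/n bounds the Cauchy difference. Since g(n) -> 0, (a_n) is Cauchy.
Now solve g(N) < 7/50: 6/N < 7/50 <=> N > 6 / (7/50) = 300/7.
The smallest integer strictly greater than 300/7 is N = 43.
Check: g(43) = 6/43 = 6/43 < 7/50; g(42) = 1/7 >= 7/50. So N = 43.

43


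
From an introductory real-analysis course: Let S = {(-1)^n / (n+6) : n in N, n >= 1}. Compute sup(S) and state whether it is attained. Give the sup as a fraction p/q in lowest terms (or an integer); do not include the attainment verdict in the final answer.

Analysis:
- Values: -1/7, 1/8, -1/9, 1/10, -1/11, ...
- Positive terms (even n): 1/(2+6), 1/(4+6), ... decreasing -> max = 1/8 (n=2).
- Negative terms (odd n): -1/(1+6), -1/(3+6), ... increasing -> min = -1/7 (n=1).
- So sup = 1/8 (attained at n=2); inf = -1/7 (attained at n=1).
Conclusion: sup(S) = 1/8, attained in S.

1/8


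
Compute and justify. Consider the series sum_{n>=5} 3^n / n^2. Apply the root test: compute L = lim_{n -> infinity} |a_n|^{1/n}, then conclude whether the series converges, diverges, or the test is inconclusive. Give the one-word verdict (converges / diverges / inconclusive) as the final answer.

Let a_n denote the general term. Form |a_n|^(1/n) and simplify:
|a_n|^(1/n) = 3/n^(2/n)
Take the limit as n -> infinity: L = 3.
Since L = 3 > 1, the root test implies divergence.

diverges


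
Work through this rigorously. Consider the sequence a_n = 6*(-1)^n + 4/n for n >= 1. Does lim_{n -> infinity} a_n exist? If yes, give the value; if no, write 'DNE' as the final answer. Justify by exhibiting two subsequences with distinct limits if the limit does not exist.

Examine the behaviour of a_n along subsequences.
a_{2k} = 6 + 4/(2k) -> 6. a_{2k+1} = -6 + 4/(2k+1) -> -6.
Since these two subsequential limits are 6 and -6, distinct, the full sequence cannot converge (a convergent sequence has all subsequences tending to the same limit). So lim a_n does not exist.

DNE


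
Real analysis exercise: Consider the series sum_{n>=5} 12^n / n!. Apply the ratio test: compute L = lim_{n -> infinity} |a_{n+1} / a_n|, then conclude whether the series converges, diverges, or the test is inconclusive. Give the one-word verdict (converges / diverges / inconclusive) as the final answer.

Let a_n denote the general term. Form the ratio a_{n+1}/a_n and simplify:
a_{n+1}/a_n = 12/(n + 1)
Take the limit as n -> infinity: L = 0.
Since L = 0 < 1, the ratio test implies the series converges.

converges


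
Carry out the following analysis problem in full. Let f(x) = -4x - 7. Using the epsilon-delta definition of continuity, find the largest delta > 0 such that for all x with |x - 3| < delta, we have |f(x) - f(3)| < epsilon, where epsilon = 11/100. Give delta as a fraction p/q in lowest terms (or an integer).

We compute f(3) = -4*(3) - 7 = -19.
|f(x) - f(3)| = |-4x - 7 - (-19)| = |-4(x - 3)| = 4|x - 3|.
We need 4|x - 3| < 11/100, i.e. |x - 3| < 11/100 / 4 = 11/400.
So any delta <= 11/400 works. Conversely, if delta > 11/400, then x = 3 + 11/400 satisfies |x - 3| = 11/400 < delta but |f(x) - f(3)| = 4 * 11/400 = 11/100, which is not < 11/100; so no larger delta works.
Hence the largest such delta is 11/400.

11/400


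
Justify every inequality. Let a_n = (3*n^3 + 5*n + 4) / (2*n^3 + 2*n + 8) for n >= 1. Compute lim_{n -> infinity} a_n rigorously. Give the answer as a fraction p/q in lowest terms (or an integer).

Divide numerator and denominator by n^3, the highest power:
numerator / n^3 = 3 + 5/n^2 + 4/n^3
denominator / n^3 = 2 + 2/n^2 + 8/n^3
As n -> infinity, all terms of the form c/n^k (k >= 1) tend to 0.
So numerator / n^3 -> 3 and denominator / n^3 -> 2.
Therefore lim a_n = 3/2.

3/2


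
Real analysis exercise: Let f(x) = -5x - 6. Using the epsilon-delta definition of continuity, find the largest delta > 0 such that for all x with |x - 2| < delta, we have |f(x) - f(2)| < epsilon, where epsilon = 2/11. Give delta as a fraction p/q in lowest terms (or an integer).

We compute f(2) = -5*(2) - 6 = -16.
|f(x) - f(2)| = |-5x - 6 - (-16)| = |-5(x - 2)| = 5|x - 2|.
We need 5|x - 2| < 2/11, i.e. |x - 2| < 2/11 / 5 = 2/55.
So any delta <= 2/55 works. Conversely, if delta > 2/55, then x = 2 + 2/55 satisfies |x - 2| = 2/55 < delta but |f(x) - f(2)| = 5 * 2/55 = 2/11, which is not < 2/11; so no larger delta works.
Hence the largest such delta is 2/55.

2/55


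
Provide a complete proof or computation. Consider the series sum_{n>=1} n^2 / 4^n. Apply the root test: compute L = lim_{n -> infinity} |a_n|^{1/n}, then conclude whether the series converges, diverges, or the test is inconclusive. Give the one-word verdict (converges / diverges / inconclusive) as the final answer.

Let a_n denote the general term. Form |a_n|^(1/n) and simplify:
|a_n|^(1/n) = n^(2/n)/4
Take the limit as n -> infinity: L = 1/4.
Since L = 1/4 < 1, the root test implies convergence.

converges


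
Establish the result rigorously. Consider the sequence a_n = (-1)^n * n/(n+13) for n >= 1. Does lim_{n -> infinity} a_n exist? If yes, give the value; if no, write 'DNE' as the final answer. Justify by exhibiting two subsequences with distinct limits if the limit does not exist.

Examine the behaviour of a_n along subsequences.
a_{2k} = 2k/(2k+13) -> 1. a_{2k+1} = -(2k+1)/(2k+14) -> -1.
Since these two subsequential limits are 1 and -1, distinct, the full sequence cannot converge (a convergent sequence has all subsequences tending to the same limit). So lim a_n does not exist.

DNE


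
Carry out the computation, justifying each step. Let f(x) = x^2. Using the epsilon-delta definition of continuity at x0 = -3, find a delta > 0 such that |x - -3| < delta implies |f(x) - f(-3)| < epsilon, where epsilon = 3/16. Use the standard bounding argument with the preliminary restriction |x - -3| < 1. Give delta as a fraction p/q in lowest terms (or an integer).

Factor: |x^2 - (-3)^2| = |x - -3| * |x + -3|.
Impose |x - -3| < 1 first. Then |x + -3| = |(x - -3) + 2*(-3)| <= |x - -3| + 2*|-3| < 1 + 6 = 7.
So |x^2 - (-3)^2| < delta * 7.
We need delta * 7 <= 3/16, i.e. delta <= 3/16/7 = 3/112.
Since 3/112 < 1, this is tighter than 1; take delta = 3/112.
So delta = 3/112 works.

3/112


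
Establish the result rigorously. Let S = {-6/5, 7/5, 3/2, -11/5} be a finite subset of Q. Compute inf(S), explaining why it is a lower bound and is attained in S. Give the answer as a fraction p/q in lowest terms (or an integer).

S is finite, so inf(S) = min(S).
Sorted increasing:
-11/5, -6/5, 7/5, 3/2
The extremum is -11/5.
For every x in S, x >= -11/5. And -11/5 is in S, so it is attained.
Therefore inf(S) = -11/5.

-11/5


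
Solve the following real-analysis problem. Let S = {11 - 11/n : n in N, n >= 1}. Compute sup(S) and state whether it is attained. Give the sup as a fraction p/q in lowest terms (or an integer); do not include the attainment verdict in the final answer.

Analysis:
- Values: 0, 11/2, 22/3, 33/4, ... strictly increasing.
- Minimum is 0 (n=1); inf = 0 (attained).
- 11 - 11/n -> 11 from below; sup = 11, not attained.
Conclusion: sup(S) = 11, not attained in S.

11


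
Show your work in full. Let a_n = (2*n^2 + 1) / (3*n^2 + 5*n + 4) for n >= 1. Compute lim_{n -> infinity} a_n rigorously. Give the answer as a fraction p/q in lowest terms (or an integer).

Divide numerator and denominator by n^2, the highest power:
numerator / n^2 = 2 + n^(-2)
denominator / n^2 = 3 + 5/n + 4/n^2
As n -> infinity, all terms of the form c/n^k (k >= 1) tend to 0.
So numerator / n^2 -> 2 and denominator / n^2 -> 3.
Therefore lim a_n = 2/3.

2/3


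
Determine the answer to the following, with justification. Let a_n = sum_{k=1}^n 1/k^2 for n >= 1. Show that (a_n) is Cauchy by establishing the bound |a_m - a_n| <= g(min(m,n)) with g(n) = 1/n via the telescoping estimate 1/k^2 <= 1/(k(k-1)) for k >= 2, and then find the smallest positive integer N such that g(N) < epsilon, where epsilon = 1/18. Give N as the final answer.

For m > n >= 1: |a_m - a_n| = sum_{k=n+1}^m 1/k^2.
Use 1/k^2 <= 1/(k(k-1)) = 1/(k-1) - 1/k for k >= 2:
sum_{k=n+1}^m 1/k^2 <= sum_{k=n+1}^m (1/(k-1) - 1/k) = 1/n - 1/m <= 1/n.
By symmetry the same bound holds with n,m swapped, so |a_m - a_n| <= 1/min(m,n) = g(min(m,n)). Since g(n) -> 0, (a_n) is Cauchy.
Now solve g(N) < 1/18: 1/N < 1/18 <=> N > 1/(1/18) = 18.
The smallest integer strictly greater than 18 is N = 19.
Check: g(19) = 1/19 < 1/18; g(18) = 1/18 >= 1/18. So N = 19.

19


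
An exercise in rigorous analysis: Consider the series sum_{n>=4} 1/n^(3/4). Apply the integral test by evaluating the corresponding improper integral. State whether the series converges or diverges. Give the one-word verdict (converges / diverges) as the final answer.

Let f(x) = x^(-3/4). Then f is positive, continuous, and decreasing on [4, infinity), so the integral test applies.
Compute the improper integral int_{4}^infinity f(x) dx:
  antiderivative F(x) = 4*x^(1/4).
  As x -> infinity, F(x) -> infinity (since p = 3/4 < 1).
  So the integral diverges. By the integral test, the series diverges.

diverges


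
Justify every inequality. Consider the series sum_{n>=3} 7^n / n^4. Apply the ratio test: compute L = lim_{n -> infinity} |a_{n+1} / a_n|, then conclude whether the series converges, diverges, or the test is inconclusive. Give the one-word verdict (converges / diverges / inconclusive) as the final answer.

Let a_n denote the general term. Form the ratio a_{n+1}/a_n and simplify:
a_{n+1}/a_n = 7*n^4/(n + 1)^4
Take the limit as n -> infinity: L = 7.
Since L = 7 > 1 (or L = infinity), the ratio test implies the series diverges.

diverges


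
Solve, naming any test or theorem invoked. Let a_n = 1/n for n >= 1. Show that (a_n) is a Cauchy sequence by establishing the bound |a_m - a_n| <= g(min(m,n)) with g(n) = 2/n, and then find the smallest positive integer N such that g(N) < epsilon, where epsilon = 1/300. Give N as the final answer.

For any m, n >= 1, by the triangle inequality:
|a_m - a_n| = |1/m - 1/n| <= 1/m + 1/n <= 2/min(m,n).
So g(n) = 2/n bounds the Cauchy difference. Since g(n) -> 0, (a_n) is Cauchy.
Now solve g(N) < 1/300: 2/N < 1/300 <=> N > 2 / (1/300) = 600.
The smallest integer strictly greater than 600 is N = 601.
Check: g(601) = 2/601 = 2/601 < 1/300; g(600) = 1/300 >= 1/300. So N = 601.

601


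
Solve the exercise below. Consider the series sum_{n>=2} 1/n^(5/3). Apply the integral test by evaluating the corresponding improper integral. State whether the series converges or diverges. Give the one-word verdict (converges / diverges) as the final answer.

Let f(x) = x^(-5/3). Then f is positive, continuous, and decreasing on [2, infinity), so the integral test applies.
Compute the improper integral int_{2}^infinity f(x) dx:
  antiderivative F(x) = -3/(2*x^(2/3)).
  As x -> infinity, F(x) -> 0 (since p = 5/3 > 1).
  So int = F(infinity) - F(2) = 0 - (-3*2^(1/3)/4) = 3*2^(1/3)/4.
  Finite, so by the integral test, the series converges.

converges


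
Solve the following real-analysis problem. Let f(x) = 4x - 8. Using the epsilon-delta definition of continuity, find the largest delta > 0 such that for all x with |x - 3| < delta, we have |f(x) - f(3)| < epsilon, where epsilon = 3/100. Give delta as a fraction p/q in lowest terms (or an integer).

We compute f(3) = 4*(3) - 8 = 4.
|f(x) - f(3)| = |4x - 8 - (4)| = |4(x - 3)| = 4|x - 3|.
We need 4|x - 3| < 3/100, i.e. |x - 3| < 3/100 / 4 = 3/400.
So any delta <= 3/400 works. Conversely, if delta > 3/400, then x = 3 + 3/400 satisfies |x - 3| = 3/400 < delta but |f(x) - f(3)| = 4 * 3/400 = 3/100, which is not < 3/100; so no larger delta works.
Hence the largest such delta is 3/400.

3/400


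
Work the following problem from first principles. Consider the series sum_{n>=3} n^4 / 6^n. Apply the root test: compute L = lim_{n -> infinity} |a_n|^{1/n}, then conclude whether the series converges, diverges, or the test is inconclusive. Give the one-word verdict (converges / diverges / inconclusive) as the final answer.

Let a_n denote the general term. Form |a_n|^(1/n) and simplify:
|a_n|^(1/n) = n^(4/n)/6
Take the limit as n -> infinity: L = 1/6.
Since L = 1/6 < 1, the root test implies convergence.

converges


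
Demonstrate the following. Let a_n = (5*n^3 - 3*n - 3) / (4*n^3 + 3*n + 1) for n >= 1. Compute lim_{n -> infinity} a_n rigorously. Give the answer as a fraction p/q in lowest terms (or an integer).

Divide numerator and denominator by n^3, the highest power:
numerator / n^3 = 5 - 3/n^2 - 3/n^3
denominator / n^3 = 4 + 3/n^2 + n^(-3)
As n -> infinity, all terms of the form c/n^k (k >= 1) tend to 0.
So numerator / n^3 -> 5 and denominator / n^3 -> 4.
Therefore lim a_n = 5/4.

5/4


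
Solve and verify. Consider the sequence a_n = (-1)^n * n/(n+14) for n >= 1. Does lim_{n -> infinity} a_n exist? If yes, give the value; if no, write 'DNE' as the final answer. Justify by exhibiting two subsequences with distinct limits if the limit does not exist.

Examine the behaviour of a_n along subsequences.
a_{2k} = 2k/(2k+14) -> 1. a_{2k+1} = -(2k+1)/(2k+15) -> -1.
Since these two subsequential limits are 1 and -1, distinct, the full sequence cannot converge (a convergent sequence has all subsequences tending to the same limit). So lim a_n does not exist.

DNE


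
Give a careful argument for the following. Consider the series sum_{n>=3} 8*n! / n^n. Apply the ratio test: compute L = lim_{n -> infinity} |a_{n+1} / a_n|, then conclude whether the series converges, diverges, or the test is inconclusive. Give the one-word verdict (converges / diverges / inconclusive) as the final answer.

Let a_n denote the general term. Form the ratio a_{n+1}/a_n and simplify:
a_{n+1}/a_n = (n/(n + 1))^n
Take the limit as n -> infinity: L = exp(-1).
Since L = exp(-1) < 1, the ratio test implies the series converges.

converges


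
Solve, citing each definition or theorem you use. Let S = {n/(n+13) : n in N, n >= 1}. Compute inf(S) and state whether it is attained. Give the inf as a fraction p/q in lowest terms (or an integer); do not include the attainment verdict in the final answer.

Analysis:
- Values: 1/14, 2/15, 3/16, 4/17, ... strictly increasing.
- Minimum is 1/14 (n=1); inf = 1/14 (attained).
- n/(n+13) = 1 - 13/(n+13) -> 1 from below as n -> infinity, and never equals 1.
- So sup = 1 (not attained).
Conclusion: inf(S) = 1/14, attained in S.

1/14


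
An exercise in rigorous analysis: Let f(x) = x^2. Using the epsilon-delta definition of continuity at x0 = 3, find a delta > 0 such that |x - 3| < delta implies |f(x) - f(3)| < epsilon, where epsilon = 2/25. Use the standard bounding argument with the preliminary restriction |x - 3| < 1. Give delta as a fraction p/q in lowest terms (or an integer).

Factor: |x^2 - (3)^2| = |x - 3| * |x + 3|.
Impose |x - 3| < 1 first. Then |x + 3| = |(x - 3) + 2*(3)| <= |x - 3| + 2*|3| < 1 + 6 = 7.
So |x^2 - (3)^2| < delta * 7.
We need delta * 7 <= 2/25, i.e. delta <= 2/25/7 = 2/175.
Since 2/175 < 1, this is tighter than 1; take delta = 2/175.
So delta = 2/175 works.

2/175


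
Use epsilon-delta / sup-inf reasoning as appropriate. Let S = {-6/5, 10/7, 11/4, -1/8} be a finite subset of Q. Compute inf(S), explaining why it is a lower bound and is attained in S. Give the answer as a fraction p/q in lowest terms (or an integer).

S is finite, so inf(S) = min(S).
Sorted increasing:
-6/5, -1/8, 10/7, 11/4
The extremum is -6/5.
For every x in S, x >= -6/5. And -6/5 is in S, so it is attained.
Therefore inf(S) = -6/5.

-6/5


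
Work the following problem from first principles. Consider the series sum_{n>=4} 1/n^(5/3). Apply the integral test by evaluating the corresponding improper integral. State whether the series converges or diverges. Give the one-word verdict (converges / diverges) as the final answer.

Let f(x) = x^(-5/3). Then f is positive, continuous, and decreasing on [4, infinity), so the integral test applies.
Compute the improper integral int_{4}^infinity f(x) dx:
  antiderivative F(x) = -3/(2*x^(2/3)).
  As x -> infinity, F(x) -> 0 (since p = 5/3 > 1).
  So int = F(infinity) - F(4) = 0 - (-3*2^(2/3)/8) = 3*2^(2/3)/8.
  Finite, so by the integral test, the series converges.

converges


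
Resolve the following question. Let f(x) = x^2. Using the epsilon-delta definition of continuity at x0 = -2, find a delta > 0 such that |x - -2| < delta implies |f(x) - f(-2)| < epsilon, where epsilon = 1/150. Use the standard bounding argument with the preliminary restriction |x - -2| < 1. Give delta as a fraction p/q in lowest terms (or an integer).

Factor: |x^2 - (-2)^2| = |x - -2| * |x + -2|.
Impose |x - -2| < 1 first. Then |x + -2| = |(x - -2) + 2*(-2)| <= |x - -2| + 2*|-2| < 1 + 4 = 5.
So |x^2 - (-2)^2| < delta * 5.
We need delta * 5 <= 1/150, i.e. delta <= 1/150/5 = 1/750.
Since 1/750 < 1, this is tighter than 1; take delta = 1/750.
So delta = 1/750 works.

1/750


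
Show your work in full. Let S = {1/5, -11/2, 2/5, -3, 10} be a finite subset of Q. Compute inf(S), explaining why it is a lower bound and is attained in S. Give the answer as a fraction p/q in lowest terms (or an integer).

S is finite, so inf(S) = min(S).
Sorted increasing:
-11/2, -3, 1/5, 2/5, 10
The extremum is -11/2.
For every x in S, x >= -11/2. And -11/2 is in S, so it is attained.
Therefore inf(S) = -11/2.

-11/2


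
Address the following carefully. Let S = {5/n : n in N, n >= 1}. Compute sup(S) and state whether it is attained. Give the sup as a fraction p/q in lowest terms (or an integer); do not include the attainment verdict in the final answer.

Analysis:
- Values: 5, 5/2, 5/3, 5/4, ... strictly decreasing.
- The maximum is 5 (n=1); sup = 5 (attained).
- The set is bounded below by 0; 5/n -> 0 so 0 is the greatest lower bound.
- 0 is not in the set, so inf = 0 is not attained.
Conclusion: sup(S) = 5, attained in S.

5


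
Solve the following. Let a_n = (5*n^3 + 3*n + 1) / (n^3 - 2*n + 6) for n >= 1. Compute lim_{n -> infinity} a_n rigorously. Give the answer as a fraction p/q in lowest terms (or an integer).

Divide numerator and denominator by n^3, the highest power:
numerator / n^3 = 5 + 3/n^2 + n^(-3)
denominator / n^3 = 1 - 2/n^2 + 6/n^3
As n -> infinity, all terms of the form c/n^k (k >= 1) tend to 0.
So numerator / n^3 -> 5 and denominator / n^3 -> 1.
Therefore lim a_n = 5.

5


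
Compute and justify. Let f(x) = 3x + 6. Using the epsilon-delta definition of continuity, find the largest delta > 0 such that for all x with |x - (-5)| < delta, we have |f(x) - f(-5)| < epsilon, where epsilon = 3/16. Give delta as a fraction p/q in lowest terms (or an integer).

We compute f(-5) = 3*(-5) + 6 = -9.
|f(x) - f(-5)| = |3x + 6 - (-9)| = |3(x - (-5))| = 3|x - (-5)|.
We need 3|x - (-5)| < 3/16, i.e. |x - (-5)| < 3/16 / 3 = 1/16.
So any delta <= 1/16 works. Conversely, if delta > 1/16, then x = -5 + 1/16 satisfies |x - (-5)| = 1/16 < delta but |f(x) - f(-5)| = 3 * 1/16 = 3/16, which is not < 3/16; so no larger delta works.
Hence the largest such delta is 1/16.

1/16


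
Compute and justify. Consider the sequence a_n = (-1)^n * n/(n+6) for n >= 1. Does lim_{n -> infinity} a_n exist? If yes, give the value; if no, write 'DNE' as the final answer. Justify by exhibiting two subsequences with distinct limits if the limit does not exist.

Examine the behaviour of a_n along subsequences.
a_{2k} = 2k/(2k+6) -> 1. a_{2k+1} = -(2k+1)/(2k+7) -> -1.
Since these two subsequential limits are 1 and -1, distinct, the full sequence cannot converge (a convergent sequence has all subsequences tending to the same limit). So lim a_n does not exist.

DNE


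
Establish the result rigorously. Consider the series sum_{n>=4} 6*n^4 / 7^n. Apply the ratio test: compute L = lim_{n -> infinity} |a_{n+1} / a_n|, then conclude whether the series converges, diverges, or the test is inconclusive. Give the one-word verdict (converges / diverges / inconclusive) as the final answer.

Let a_n denote the general term. Form the ratio a_{n+1}/a_n and simplify:
a_{n+1}/a_n = (n + 1)^4/(7*n^4)
Take the limit as n -> infinity: L = 1/7.
Since L = 1/7 < 1, the ratio test implies the series converges.

converges


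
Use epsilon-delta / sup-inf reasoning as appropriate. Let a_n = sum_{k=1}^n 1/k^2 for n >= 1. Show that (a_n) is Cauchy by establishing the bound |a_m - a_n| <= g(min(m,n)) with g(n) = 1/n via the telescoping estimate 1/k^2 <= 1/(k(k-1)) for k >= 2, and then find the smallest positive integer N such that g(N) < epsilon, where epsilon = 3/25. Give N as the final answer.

For m > n >= 1: |a_m - a_n| = sum_{k=n+1}^m 1/k^2.
Use 1/k^2 <= 1/(k(k-1)) = 1/(k-1) - 1/k for k >= 2:
sum_{k=n+1}^m 1/k^2 <= sum_{k=n+1}^m (1/(k-1) - 1/k) = 1/n - 1/m <= 1/n.
By symmetry the same bound holds with n,m swapped, so |a_m - a_n| <= 1/min(m,n) = g(min(m,n)). Since g(n) -> 0, (a_n) is Cauchy.
Now solve g(N) < 3/25: 1/N < 3/25 <=> N > 1/(3/25) = 25/3.
The smallest integer strictly greater than 25/3 is N = 9.
Check: g(9) = 1/9 < 3/25; g(8) = 1/8 >= 3/25. So N = 9.

9


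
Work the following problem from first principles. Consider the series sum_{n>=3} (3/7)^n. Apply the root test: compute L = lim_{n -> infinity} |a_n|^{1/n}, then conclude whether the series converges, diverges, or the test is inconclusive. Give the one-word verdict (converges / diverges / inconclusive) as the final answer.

Let a_n denote the general term. Form |a_n|^(1/n) and simplify:
|a_n|^(1/n) = 3/7
Take the limit as n -> infinity: L = 3/7.
Since L = 3/7 < 1, the root test implies convergence.

converges


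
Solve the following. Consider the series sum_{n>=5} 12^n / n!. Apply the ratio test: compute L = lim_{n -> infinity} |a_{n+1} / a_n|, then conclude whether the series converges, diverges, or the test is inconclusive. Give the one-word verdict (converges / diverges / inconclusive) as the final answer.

Let a_n denote the general term. Form the ratio a_{n+1}/a_n and simplify:
a_{n+1}/a_n = 12/(n + 1)
Take the limit as n -> infinity: L = 0.
Since L = 0 < 1, the ratio test implies the series converges.

converges


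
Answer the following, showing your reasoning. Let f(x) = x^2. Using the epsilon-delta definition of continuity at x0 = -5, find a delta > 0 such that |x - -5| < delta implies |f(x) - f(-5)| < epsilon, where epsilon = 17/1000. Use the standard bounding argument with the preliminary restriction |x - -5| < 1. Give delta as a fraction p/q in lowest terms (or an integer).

Factor: |x^2 - (-5)^2| = |x - -5| * |x + -5|.
Impose |x - -5| < 1 first. Then |x + -5| = |(x - -5) + 2*(-5)| <= |x - -5| + 2*|-5| < 1 + 10 = 11.
So |x^2 - (-5)^2| < delta * 11.
We need delta * 11 <= 17/1000, i.e. delta <= 17/1000/11 = 17/11000.
Since 17/11000 < 1, this is tighter than 1; take delta = 17/11000.
So delta = 17/11000 works.

17/11000


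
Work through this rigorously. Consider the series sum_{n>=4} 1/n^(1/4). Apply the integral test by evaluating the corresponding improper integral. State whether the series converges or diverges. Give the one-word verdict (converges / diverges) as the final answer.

Let f(x) = x^(-1/4). Then f is positive, continuous, and decreasing on [4, infinity), so the integral test applies.
Compute the improper integral int_{4}^infinity f(x) dx:
  antiderivative F(x) = 4*x^(3/4)/3.
  As x -> infinity, F(x) -> infinity (since p = 1/4 < 1).
  So the integral diverges. By the integral test, the series diverges.

diverges


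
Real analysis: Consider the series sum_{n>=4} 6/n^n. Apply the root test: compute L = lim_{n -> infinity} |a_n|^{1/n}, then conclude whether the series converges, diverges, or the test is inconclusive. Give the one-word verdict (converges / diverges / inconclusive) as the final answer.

Let a_n denote the general term. Form |a_n|^(1/n) and simplify:
|a_n|^(1/n) = 6^(1/n)/n
Take the limit as n -> infinity: L = 0.
Since L = 0 < 1, the root test implies convergence.

converges


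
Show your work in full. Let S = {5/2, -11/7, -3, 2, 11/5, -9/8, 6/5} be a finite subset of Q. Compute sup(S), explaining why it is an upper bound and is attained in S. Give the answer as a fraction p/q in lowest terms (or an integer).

S is finite, so sup(S) = max(S).
Sorted decreasing:
5/2, 11/5, 2, 6/5, -9/8, -11/7, -3
The extremum is 5/2.
For every x in S, x <= 5/2. And 5/2 is in S, so it is attained.
Therefore sup(S) = 5/2.

5/2


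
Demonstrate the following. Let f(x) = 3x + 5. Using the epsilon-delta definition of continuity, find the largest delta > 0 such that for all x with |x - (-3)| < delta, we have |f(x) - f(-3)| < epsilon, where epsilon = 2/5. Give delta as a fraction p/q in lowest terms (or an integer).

We compute f(-3) = 3*(-3) + 5 = -4.
|f(x) - f(-3)| = |3x + 5 - (-4)| = |3(x - (-3))| = 3|x - (-3)|.
We need 3|x - (-3)| < 2/5, i.e. |x - (-3)| < 2/5 / 3 = 2/15.
So any delta <= 2/15 works. Conversely, if delta > 2/15, then x = -3 + 2/15 satisfies |x - (-3)| = 2/15 < delta but |f(x) - f(-3)| = 3 * 2/15 = 2/5, which is not < 2/5; so no larger delta works.
Hence the largest such delta is 2/15.

2/15
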